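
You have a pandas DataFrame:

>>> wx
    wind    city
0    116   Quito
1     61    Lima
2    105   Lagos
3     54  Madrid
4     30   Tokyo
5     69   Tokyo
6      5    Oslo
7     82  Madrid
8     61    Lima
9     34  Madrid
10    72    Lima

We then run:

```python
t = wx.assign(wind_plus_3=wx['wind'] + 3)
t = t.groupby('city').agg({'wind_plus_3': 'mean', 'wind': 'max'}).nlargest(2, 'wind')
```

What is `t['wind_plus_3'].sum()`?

add column wind_plus_3 = wx['wind'] + 3:
    wind    city  wind_plus_3
0    116   Quito          119
1     61    Lima           64
2    105   Lagos          108
3     54  Madrid           57
4     30   Tokyo           33
5     69   Tokyo           72
6      5    Oslo            8
7     82  Madrid           85
8     61    Lima           64
9     34  Madrid           37
10    72    Lima           75
group by city: mean(wind_plus_3), max(wind):
        wind_plus_3  wind
city                     
Lagos    108.000000   105
Lima      67.666667    72
Madrid    59.666667    82
Oslo       8.000000     5
Quito    119.000000   116
Tokyo     52.500000    69
take 2 rows with largest wind:
       wind_plus_3  wind
city                    
Quito        119.0   116
Lagos        108.0   105

227.0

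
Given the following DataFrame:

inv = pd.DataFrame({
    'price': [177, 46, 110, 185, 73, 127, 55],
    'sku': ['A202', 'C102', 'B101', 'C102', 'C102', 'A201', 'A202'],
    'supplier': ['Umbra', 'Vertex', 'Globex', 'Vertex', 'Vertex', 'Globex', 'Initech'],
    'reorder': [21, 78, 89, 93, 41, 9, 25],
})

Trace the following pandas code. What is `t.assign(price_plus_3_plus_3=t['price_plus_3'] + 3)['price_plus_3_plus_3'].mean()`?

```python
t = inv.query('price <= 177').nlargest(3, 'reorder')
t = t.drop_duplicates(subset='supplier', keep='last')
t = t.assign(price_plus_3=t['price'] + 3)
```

filter rows where price <= 177:
   price   sku supplier  reorder
0    177  A202    Umbra       21
1     46  C102   Vertex       78
2    110  B101   Globex       89
4     73  C102   Vertex       41
5    127  A201   Globex        9
6     55  A202  Initech       25
take 3 rows with largest reorder:
   price   sku supplier  reorder
2    110  B101   Globex       89
1     46  C102   Vertex       78
4     73  C102   Vertex       41
drop duplicate supplier (keep=last):
   price   sku supplier  reorder
2    110  B101   Globex       89
4     73  C102   Vertex       41
add column price_plus_3 = t['price'] + 3:
   price   sku supplier  reorder  price_plus_3
2    110  B101   Globex       89           113
4     73  C102   Vertex       41            76
add column price_plus_3_plus_3 = t['price_plus_3'] + 3:
   price   sku supplier  reorder  price_plus_3  price_plus_3_plus_3
2    110  B101   Globex       89           113                  116
4     73  C102   Vertex       41            76                   79
Then the mean of column 'price_plus_3_plus_3': 97.5

97.5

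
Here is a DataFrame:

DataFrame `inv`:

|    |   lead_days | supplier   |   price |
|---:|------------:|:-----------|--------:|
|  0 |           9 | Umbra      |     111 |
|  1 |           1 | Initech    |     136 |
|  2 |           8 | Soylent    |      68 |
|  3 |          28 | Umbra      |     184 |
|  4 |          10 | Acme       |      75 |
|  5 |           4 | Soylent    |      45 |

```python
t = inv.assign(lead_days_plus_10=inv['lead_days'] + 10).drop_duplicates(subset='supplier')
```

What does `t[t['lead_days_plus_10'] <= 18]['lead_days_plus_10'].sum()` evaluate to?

add column lead_days_plus_10 = inv['lead_days'] + 10:
   lead_days supplier  price  lead_days_plus_10
0          9    Umbra    111                 19
1          1  Initech    136                 11
2          8  Soylent     68                 18
3         28    Umbra    184                 38
4         10     Acme     75                 20
5          4  Soylent     45                 14
drop duplicate supplier (keep=first):
   lead_days supplier  price  lead_days_plus_10
0          9    Umbra    111                 19
1          1  Initech    136                 11
2          8  Soylent     68                 18
4         10     Acme     75                 20
filter rows where lead_days_plus_10 <= 18:
   lead_days supplier  price  lead_days_plus_10
1          1  Initech    136                 11
2          8  Soylent     68                 18
Then the sum of column 'lead_days_plus_10': 29

29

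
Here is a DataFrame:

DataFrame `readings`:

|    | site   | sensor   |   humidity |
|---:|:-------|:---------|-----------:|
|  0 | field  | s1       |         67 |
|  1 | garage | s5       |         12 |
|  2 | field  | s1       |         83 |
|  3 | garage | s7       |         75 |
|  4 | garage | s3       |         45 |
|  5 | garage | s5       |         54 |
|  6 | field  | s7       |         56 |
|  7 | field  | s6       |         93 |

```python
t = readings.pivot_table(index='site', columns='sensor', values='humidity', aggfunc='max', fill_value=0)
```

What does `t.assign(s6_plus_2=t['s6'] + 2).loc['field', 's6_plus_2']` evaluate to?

pivot: rows=site, cols=sensor, max(humidity):
sensor  s1  s3  s5  s6  s7
site                      
field   83   0   0  93  56
garage   0  45  54   0  75
add column s6_plus_2 = t['s6'] + 2:
sensor  s1  s3  s5  s6  s7  s6_plus_2
site                                 
field   83   0   0  93  56         95
garage   0  45  54   0  75          2
Taking the value at row 'field', column 's6_plus_2' gives 95.

95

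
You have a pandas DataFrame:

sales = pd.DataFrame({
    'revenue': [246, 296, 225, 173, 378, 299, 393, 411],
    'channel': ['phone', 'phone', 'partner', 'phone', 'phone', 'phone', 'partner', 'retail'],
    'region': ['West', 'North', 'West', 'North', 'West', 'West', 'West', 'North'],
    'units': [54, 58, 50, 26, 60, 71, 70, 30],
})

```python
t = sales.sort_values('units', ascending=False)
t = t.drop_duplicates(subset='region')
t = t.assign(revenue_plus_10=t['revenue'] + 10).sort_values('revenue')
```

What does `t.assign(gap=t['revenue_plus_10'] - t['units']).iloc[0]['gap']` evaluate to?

248

sort by units descending:
   revenue  channel region  units
5      299    phone   West     71
6      393  partner   West     70
4      378    phone   West     60
1      296    phone  North     58
0      246    phone   West     54
2      225  partner   West     50
7      411   retail  North     30
3      173    phone  North     26
drop duplicate region (keep=first):
   revenue channel region  units
5      299   phone   West     71
1      296   phone  North     58
add column revenue_plus_10 = t['revenue'] + 10:
   revenue channel region  units  revenue_plus_10
5      299   phone   West     71              309
1      296   phone  North     58              306
sort by revenue:
   revenue channel region  units  revenue_plus_10
1      296   phone  North     58              306
5      299   phone   West     71              309
add column gap = t['revenue_plus_10'] - t['units']:
   revenue channel region  units  revenue_plus_10  gap
1      296   phone  North     58              306  248
5      299   phone   West     71              309  238
Reading off the value at position 0, column 'gap', we get 248.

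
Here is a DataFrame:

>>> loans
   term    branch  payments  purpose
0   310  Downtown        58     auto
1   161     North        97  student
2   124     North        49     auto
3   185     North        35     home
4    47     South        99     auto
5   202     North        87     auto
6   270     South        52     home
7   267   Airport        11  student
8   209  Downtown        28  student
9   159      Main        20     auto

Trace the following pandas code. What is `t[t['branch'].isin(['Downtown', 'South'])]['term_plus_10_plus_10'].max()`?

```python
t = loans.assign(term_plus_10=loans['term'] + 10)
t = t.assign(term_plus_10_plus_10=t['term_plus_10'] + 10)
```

add column term_plus_10 = loans['term'] + 10:
   term    branch  payments  purpose  term_plus_10
0   310  Downtown        58     auto           320
1   161     North        97  student           171
2   124     North        49     auto           134
3   185     North        35     home           195
4    47     South        99     auto            57
5   202     North        87     auto           212
6   270     South        52     home           280
7   267   Airport        11  student           277
8   209  Downtown        28  student           219
9   159      Main        20     auto           169
add column term_plus_10_plus_10 = t['term_plus_10'] + 10:
   term    branch  payments  purpose  term_plus_10  term_plus_10_plus_10
0   310  Downtown        58     auto           320                   330
1   161     North        97  student           171                   181
2   124     North        49     auto           134                   144
3   185     North        35     home           195                   205
4    47     South        99     auto            57                    67
5   202     North        87     auto           212                   222
6   270     South        52     home           280                   290
7   267   Airport        11  student           277                   287
8   209  Downtown        28  student           219                   229
9   159      Main        20     auto           169                   179
filter rows where branch in ['Downtown', 'South']:
   term    branch  payments  purpose  term_plus_10  term_plus_10_plus_10
0   310  Downtown        58     auto           320                   330
4    47     South        99     auto            57                    67
6   270     South        52     home           280                   290
8   209  Downtown        28  student           219                   229
Finally, max of column 'term_plus_10_plus_10' = 330.

330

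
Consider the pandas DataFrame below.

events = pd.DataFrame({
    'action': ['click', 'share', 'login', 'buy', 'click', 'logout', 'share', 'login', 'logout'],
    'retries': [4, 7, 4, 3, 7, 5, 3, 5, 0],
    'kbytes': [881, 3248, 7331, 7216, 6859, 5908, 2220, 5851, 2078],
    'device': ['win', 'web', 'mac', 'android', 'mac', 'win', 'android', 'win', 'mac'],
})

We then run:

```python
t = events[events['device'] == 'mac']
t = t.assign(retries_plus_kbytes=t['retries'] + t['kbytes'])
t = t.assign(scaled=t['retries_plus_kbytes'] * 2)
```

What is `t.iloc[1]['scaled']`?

filter rows where device == 'mac':
   action  retries  kbytes device
2   login        4    7331    mac
4   click        7    6859    mac
8  logout        0    2078    mac
add column retries_plus_kbytes = t['retries'] + t['kbytes']:
   action  retries  kbytes device  retries_plus_kbytes
2   login        4    7331    mac                 7335
4   click        7    6859    mac                 6866
8  logout        0    2078    mac                 2078
add column scaled = t['retries_plus_kbytes'] * 2:
   action  retries  kbytes device  retries_plus_kbytes  scaled
2   login        4    7331    mac                 7335   14670
4   click        7    6859    mac                 6866   13732
8  logout        0    2078    mac                 2078    4156
So iloc[1]['scaled'] = 13732.

13732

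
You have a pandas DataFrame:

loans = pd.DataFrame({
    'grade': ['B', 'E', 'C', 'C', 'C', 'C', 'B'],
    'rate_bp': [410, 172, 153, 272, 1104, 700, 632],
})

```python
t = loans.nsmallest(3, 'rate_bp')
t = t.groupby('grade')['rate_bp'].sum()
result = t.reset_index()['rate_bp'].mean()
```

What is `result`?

take 3 rows with smallest rate_bp:
  grade  rate_bp
2     C      153
1     E      172
3     C      272
group by grade, sum of rate_bp:
grade
C    425
E    172
Name: rate_bp, dtype: int64
reset_index():
  grade  rate_bp
0     C      425
1     E      172
Taking the mean of column 'rate_bp' gives 298.5.

298.5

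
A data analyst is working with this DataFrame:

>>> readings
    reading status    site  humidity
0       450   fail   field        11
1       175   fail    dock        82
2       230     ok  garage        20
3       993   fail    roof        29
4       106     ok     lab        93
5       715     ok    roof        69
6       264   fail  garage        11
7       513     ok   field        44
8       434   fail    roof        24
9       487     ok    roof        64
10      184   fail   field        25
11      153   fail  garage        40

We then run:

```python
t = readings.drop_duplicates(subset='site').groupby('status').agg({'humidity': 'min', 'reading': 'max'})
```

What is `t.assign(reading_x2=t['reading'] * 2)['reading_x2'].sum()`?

2446

drop duplicate site (keep=first):
   reading status    site  humidity
0      450   fail   field        11
1      175   fail    dock        82
2      230     ok  garage        20
3      993   fail    roof        29
4      106     ok     lab        93
group by status: min(humidity), max(reading):
        humidity  reading
status                   
fail          11      993
ok            20      230
add column reading_x2 = t['reading'] * 2:
        humidity  reading  reading_x2
status                               
fail          11      993        1986
ok            20      230         460
Taking the sum of column 'reading_x2' gives 2446.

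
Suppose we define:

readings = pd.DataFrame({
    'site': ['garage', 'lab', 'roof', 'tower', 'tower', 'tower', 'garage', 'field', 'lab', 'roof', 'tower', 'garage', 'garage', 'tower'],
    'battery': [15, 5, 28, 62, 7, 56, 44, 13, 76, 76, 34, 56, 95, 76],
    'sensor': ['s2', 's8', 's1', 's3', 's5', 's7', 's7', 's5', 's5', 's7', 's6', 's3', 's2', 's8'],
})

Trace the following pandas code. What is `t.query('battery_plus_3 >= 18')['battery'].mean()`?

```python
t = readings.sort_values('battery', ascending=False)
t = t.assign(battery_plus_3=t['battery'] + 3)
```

sort by battery descending:
      site  battery sensor
12  garage       95     s2
8      lab       76     s5
9     roof       76     s7
13   tower       76     s8
3    tower       62     s3
5    tower       56     s7
11  garage       56     s3
6   garage       44     s7
10   tower       34     s6
2     roof       28     s1
0   garage       15     s2
7    field       13     s5
4    tower        7     s5
1      lab        5     s8
add column battery_plus_3 = t['battery'] + 3:
      site  battery sensor  battery_plus_3
12  garage       95     s2              98
8      lab       76     s5              79
9     roof       76     s7              79
13   tower       76     s8              79
3    tower       62     s3              65
5    tower       56     s7              59
11  garage       56     s3              59
6   garage       44     s7              47
10   tower       34     s6              37
2     roof       28     s1              31
0   garage       15     s2              18
7    field       13     s5              16
4    tower        7     s5              10
1      lab        5     s8               8
filter rows where battery_plus_3 >= 18:
      site  battery sensor  battery_plus_3
12  garage       95     s2              98
8      lab       76     s5              79
9     roof       76     s7              79
13   tower       76     s8              79
3    tower       62     s3              65
5    tower       56     s7              59
11  garage       56     s3              59
6   garage       44     s7              47
10   tower       34     s6              37
2     roof       28     s1              31
0   garage       15     s2              18

56.1818181818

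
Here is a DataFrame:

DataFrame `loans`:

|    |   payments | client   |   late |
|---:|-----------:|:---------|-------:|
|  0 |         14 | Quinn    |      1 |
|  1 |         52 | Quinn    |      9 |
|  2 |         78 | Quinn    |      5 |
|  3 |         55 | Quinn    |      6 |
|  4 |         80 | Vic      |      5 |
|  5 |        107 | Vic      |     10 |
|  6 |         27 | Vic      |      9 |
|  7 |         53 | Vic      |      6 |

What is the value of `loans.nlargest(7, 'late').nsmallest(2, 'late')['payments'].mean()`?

79.0

take 7 rows with largest late:
   payments client  late
5       107    Vic    10
1        52  Quinn     9
6        27    Vic     9
3        55  Quinn     6
7        53    Vic     6
2        78  Quinn     5
4        80    Vic     5
take 2 rows with smallest late:
   payments client  late
2        78  Quinn     5
4        80    Vic     5
mean of column 'payments' → 79.0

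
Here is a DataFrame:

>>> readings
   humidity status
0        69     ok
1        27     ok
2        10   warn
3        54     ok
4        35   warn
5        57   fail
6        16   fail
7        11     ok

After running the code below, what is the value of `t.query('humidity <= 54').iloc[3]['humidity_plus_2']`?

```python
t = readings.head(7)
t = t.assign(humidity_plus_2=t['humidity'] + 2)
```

take first 7 rows:
   humidity status
0        69     ok
1        27     ok
2        10   warn
3        54     ok
4        35   warn
5        57   fail
6        16   fail
add column humidity_plus_2 = t['humidity'] + 2:
   humidity status  humidity_plus_2
0        69     ok               71
1        27     ok               29
2        10   warn               12
3        54     ok               56
4        35   warn               37
5        57   fail               59
6        16   fail               18
filter rows where humidity <= 54:
   humidity status  humidity_plus_2
1        27     ok               29
2        10   warn               12
3        54     ok               56
4        35   warn               37
6        16   fail               18
The value at position 3, column 'humidity_plus_2' is 37.

37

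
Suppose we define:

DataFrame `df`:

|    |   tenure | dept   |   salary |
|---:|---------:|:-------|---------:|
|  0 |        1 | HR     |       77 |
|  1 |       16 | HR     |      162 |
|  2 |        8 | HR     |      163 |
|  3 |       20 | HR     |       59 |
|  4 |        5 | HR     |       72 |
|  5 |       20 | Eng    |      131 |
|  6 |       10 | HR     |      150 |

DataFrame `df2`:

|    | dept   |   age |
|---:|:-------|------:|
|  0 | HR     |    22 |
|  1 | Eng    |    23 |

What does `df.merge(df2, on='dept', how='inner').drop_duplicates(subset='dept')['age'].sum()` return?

45

merge on 'dept' (how='inner') → 7 rows:
   tenure dept  salary  age
0       1   HR      77   22
1      16   HR     162   22
2       8   HR     163   22
3      20   HR      59   22
4       5   HR      72   22
5      20  Eng     131   23
6      10   HR     150   22
drop duplicate dept (keep=first):
   tenure dept  salary  age
0       1   HR      77   22
5      20  Eng     131   23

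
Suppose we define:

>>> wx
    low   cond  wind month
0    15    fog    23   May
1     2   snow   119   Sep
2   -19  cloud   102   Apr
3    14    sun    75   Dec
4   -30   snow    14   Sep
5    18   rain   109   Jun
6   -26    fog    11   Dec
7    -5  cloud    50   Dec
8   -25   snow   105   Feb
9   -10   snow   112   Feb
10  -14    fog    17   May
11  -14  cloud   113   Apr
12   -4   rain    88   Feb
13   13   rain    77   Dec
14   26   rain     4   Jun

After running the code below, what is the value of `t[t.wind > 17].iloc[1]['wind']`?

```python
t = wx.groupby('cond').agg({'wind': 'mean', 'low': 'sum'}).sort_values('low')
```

group by cond: mean(wind), sum(low):
            wind  low
cond                 
cloud  88.333333  -38
fog    17.000000  -25
rain   69.500000   53
snow   87.500000  -63
sun    75.000000   14
sort by low:
            wind  low
cond                 
snow   87.500000  -63
cloud  88.333333  -38
fog    17.000000  -25
sun    75.000000   14
rain   69.500000   53
filter rows where wind > 17:
            wind  low
cond                 
snow   87.500000  -63
cloud  88.333333  -38
sun    75.000000   14
rain   69.500000   53

88.3333333333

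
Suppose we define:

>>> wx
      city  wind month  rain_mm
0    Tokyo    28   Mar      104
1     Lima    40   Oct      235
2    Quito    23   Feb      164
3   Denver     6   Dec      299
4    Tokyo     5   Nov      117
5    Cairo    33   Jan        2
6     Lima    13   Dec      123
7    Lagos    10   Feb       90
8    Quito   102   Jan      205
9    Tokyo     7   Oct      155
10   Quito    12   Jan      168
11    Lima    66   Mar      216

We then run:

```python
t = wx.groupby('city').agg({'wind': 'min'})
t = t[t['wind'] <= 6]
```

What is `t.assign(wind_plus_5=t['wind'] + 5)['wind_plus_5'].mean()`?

10.5

group by city, min of wind:
        wind
city        
Cairo     33
Denver     6
Lagos     10
Lima      13
Quito     12
Tokyo      5
filter rows where wind <= 6:
        wind
city        
Denver     6
Tokyo      5
add column wind_plus_5 = t['wind'] + 5:
        wind  wind_plus_5
city                     
Denver     6           11
Tokyo      5           10
So mean() = 10.5.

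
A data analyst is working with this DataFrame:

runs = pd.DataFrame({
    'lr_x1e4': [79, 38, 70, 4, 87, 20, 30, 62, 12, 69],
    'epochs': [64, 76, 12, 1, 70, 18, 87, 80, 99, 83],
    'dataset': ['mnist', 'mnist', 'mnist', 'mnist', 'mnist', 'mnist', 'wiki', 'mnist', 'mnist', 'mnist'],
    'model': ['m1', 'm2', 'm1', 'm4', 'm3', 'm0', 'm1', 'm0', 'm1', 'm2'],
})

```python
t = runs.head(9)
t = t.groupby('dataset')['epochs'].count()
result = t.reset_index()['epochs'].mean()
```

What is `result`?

4.5

take first 9 rows:
   lr_x1e4  epochs dataset model
0       79      64   mnist    m1
1       38      76   mnist    m2
2       70      12   mnist    m1
3        4       1   mnist    m4
4       87      70   mnist    m3
5       20      18   mnist    m0
6       30      87    wiki    m1
7       62      80   mnist    m0
8       12      99   mnist    m1
group by dataset, count of epochs:
dataset
mnist    8
wiki     1
Name: epochs, dtype: int64
reset_index():
  dataset  epochs
0   mnist       8
1    wiki       1
Taking the mean of column 'epochs' gives 4.5.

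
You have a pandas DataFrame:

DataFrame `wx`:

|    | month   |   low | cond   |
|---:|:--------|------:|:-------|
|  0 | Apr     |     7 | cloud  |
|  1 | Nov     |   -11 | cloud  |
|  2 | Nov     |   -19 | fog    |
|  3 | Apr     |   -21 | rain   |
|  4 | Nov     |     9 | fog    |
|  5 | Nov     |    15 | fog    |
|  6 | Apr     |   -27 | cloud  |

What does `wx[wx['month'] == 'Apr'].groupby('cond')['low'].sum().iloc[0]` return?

-20

filter rows where month == 'Apr':
  month  low   cond
0   Apr    7  cloud
3   Apr  -21   rain
6   Apr  -27  cloud
group by cond, sum of low:
cond
cloud   -20
rain    -21
Name: low, dtype: int64
So iloc[0] = -20.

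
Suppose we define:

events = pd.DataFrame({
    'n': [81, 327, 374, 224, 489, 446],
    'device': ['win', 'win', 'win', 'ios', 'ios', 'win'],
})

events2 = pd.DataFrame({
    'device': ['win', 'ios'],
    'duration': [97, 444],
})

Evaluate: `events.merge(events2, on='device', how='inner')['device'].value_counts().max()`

merge on 'device' (how='inner') → 6 rows:
     n device  duration
0   81    win        97
1  327    win        97
2  374    win        97
3  224    ios       444
4  489    ios       444
5  446    win        97
value_counts of device:
device
win    4
ios    2
Name: count, dtype: int64

4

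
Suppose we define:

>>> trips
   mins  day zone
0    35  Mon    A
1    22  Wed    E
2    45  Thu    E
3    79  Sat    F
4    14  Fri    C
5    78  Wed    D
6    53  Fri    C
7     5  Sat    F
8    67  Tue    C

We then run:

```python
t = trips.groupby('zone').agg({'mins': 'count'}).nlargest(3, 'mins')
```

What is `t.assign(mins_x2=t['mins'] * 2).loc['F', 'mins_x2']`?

group by zone, count of mins:
      mins
zone      
A        1
C        3
D        1
E        2
F        2
take 3 rows with largest mins:
      mins
zone      
C        3
E        2
F        2
add column mins_x2 = t['mins'] * 2:
      mins  mins_x2
zone               
C        3        6
E        2        4
F        2        4
Hence 4.

4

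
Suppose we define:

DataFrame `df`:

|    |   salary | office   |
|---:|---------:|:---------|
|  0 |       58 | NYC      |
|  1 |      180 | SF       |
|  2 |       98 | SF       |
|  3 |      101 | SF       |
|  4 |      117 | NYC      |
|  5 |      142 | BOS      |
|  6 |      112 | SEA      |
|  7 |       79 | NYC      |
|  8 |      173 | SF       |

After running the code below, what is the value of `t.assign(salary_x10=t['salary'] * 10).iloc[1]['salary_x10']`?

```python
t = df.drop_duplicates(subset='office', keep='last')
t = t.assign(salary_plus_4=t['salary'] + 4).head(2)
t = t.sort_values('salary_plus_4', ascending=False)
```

1120

drop duplicate office (keep=last):
   salary office
5     142    BOS
6     112    SEA
7      79    NYC
8     173     SF
add column salary_plus_4 = t['salary'] + 4:
   salary office  salary_plus_4
5     142    BOS            146
6     112    SEA            116
7      79    NYC             83
8     173     SF            177
take first 2 rows:
   salary office  salary_plus_4
5     142    BOS            146
6     112    SEA            116
sort by salary_plus_4 descending:
   salary office  salary_plus_4
5     142    BOS            146
6     112    SEA            116
add column salary_x10 = t['salary'] * 10:
   salary office  salary_plus_4  salary_x10
5     142    BOS            146        1420
6     112    SEA            116        1120
Taking the value at position 1, column 'salary_x10' gives 1120.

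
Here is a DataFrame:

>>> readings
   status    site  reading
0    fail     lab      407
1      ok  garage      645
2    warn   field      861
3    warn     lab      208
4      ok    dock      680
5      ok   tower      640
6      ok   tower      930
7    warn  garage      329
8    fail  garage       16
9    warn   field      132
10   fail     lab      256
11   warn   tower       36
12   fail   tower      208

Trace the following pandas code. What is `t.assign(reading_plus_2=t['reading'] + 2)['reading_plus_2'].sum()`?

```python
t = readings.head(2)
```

take first 2 rows:
  status    site  reading
0   fail     lab      407
1     ok  garage      645
add column reading_plus_2 = t['reading'] + 2:
  status    site  reading  reading_plus_2
0   fail     lab      407             409
1     ok  garage      645             647
The sum of column 'reading_plus_2' is 1056.

1056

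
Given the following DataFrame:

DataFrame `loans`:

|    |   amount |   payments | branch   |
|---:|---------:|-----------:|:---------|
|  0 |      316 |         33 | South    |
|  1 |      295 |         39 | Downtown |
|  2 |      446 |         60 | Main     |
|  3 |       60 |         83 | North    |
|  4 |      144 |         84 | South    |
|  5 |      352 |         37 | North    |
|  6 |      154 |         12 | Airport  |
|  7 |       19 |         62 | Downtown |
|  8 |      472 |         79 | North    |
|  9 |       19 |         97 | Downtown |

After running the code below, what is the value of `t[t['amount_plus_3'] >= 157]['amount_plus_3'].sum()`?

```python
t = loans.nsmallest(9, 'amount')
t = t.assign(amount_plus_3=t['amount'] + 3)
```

1578

take 9 rows with smallest amount:
   amount  payments    branch
7      19        62  Downtown
9      19        97  Downtown
3      60        83     North
4     144        84     South
6     154        12   Airport
1     295        39  Downtown
0     316        33     South
5     352        37     North
2     446        60      Main
add column amount_plus_3 = t['amount'] + 3:
   amount  payments    branch  amount_plus_3
7      19        62  Downtown             22
9      19        97  Downtown             22
3      60        83     North             63
4     144        84     South            147
6     154        12   Airport            157
1     295        39  Downtown            298
0     316        33     South            319
5     352        37     North            355
2     446        60      Main            449
filter rows where amount_plus_3 >= 157:
   amount  payments    branch  amount_plus_3
6     154        12   Airport            157
1     295        39  Downtown            298
0     316        33     South            319
5     352        37     North            355
2     446        60      Main            449
Finally, sum of column 'amount_plus_3' = 1578.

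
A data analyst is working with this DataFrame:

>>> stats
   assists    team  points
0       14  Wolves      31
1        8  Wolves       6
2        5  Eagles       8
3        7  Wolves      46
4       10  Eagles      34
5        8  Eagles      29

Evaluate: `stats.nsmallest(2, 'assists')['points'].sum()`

take 2 rows with smallest assists:
   assists    team  points
2        5  Eagles       8
3        7  Wolves      46
So sum() = 54.

54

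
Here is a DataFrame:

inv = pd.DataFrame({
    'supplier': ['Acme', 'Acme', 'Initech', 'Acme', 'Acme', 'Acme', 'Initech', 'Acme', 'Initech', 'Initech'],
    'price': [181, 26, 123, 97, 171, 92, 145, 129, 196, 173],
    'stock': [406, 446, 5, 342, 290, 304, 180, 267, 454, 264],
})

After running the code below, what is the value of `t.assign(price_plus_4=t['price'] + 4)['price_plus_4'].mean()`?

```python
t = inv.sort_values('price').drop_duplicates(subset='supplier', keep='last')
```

192.5

sort by price:
  supplier  price  stock
1     Acme     26    446
5     Acme     92    304
3     Acme     97    342
2  Initech    123      5
7     Acme    129    267
6  Initech    145    180
4     Acme    171    290
9  Initech    173    264
0     Acme    181    406
8  Initech    196    454
drop duplicate supplier (keep=last):
  supplier  price  stock
0     Acme    181    406
8  Initech    196    454
add column price_plus_4 = t['price'] + 4:
  supplier  price  stock  price_plus_4
0     Acme    181    406           185
8  Initech    196    454           200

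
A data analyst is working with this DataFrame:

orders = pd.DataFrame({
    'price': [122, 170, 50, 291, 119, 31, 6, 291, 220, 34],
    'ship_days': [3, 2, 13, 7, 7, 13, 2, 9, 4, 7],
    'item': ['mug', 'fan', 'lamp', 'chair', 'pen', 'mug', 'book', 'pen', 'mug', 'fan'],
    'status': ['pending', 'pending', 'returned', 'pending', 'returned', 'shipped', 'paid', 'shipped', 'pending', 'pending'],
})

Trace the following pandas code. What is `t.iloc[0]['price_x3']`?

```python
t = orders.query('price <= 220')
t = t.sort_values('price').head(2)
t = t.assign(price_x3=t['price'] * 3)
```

18

filter rows where price <= 220:
   price  ship_days  item    status
0    122          3   mug   pending
1    170          2   fan   pending
2     50         13  lamp  returned
4    119          7   pen  returned
5     31         13   mug   shipped
6      6          2  book      paid
8    220          4   mug   pending
9     34          7   fan   pending
sort by price:
   price  ship_days  item    status
6      6          2  book      paid
5     31         13   mug   shipped
9     34          7   fan   pending
2     50         13  lamp  returned
4    119          7   pen  returned
0    122          3   mug   pending
1    170          2   fan   pending
8    220          4   mug   pending
take first 2 rows:
   price  ship_days  item   status
6      6          2  book     paid
5     31         13   mug  shipped
add column price_x3 = t['price'] * 3:
   price  ship_days  item   status  price_x3
6      6          2  book     paid        18
5     31         13   mug  shipped        93
Taking the value at position 0, column 'price_x3' gives 18.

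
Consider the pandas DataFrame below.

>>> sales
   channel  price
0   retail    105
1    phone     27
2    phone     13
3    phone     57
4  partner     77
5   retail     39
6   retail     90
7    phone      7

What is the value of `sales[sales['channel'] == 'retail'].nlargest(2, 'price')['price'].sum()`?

filter rows where channel == 'retail':
  channel  price
0  retail    105
5  retail     39
6  retail     90
take 2 rows with largest price:
  channel  price
0  retail    105
6  retail     90
Reading off the sum of column 'price', we get 195.

195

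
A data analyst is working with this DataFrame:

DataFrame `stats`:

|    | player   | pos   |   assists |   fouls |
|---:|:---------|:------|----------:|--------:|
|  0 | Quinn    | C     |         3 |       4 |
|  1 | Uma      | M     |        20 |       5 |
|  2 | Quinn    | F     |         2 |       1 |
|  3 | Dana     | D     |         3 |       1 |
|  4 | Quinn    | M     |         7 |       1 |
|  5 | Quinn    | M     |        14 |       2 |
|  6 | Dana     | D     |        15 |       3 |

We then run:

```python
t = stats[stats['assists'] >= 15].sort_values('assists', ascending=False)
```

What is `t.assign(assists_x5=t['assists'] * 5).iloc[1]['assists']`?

15

filter rows where assists >= 15:
  player pos  assists  fouls
1    Uma   M       20      5
6   Dana   D       15      3
sort by assists descending:
  player pos  assists  fouls
1    Uma   M       20      5
6   Dana   D       15      3
add column assists_x5 = t['assists'] * 5:
  player pos  assists  fouls  assists_x5
1    Uma   M       20      5         100
6   Dana   D       15      3          75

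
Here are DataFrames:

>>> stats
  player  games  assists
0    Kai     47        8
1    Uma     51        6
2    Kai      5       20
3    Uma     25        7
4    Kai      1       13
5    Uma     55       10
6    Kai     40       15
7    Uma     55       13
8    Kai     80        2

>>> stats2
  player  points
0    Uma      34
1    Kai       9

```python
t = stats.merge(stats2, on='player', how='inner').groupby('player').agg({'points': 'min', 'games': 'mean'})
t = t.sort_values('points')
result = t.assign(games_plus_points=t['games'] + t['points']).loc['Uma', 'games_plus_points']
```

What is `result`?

merge on 'player' (how='inner') → 9 rows:
  player  games  assists  points
0    Kai     47        8       9
1    Uma     51        6      34
2    Kai      5       20       9
3    Uma     25        7      34
4    Kai      1       13       9
5    Uma     55       10      34
6    Kai     40       15       9
7    Uma     55       13      34
8    Kai     80        2       9
group by player: min(points), mean(games):
        points  games
player               
Kai          9   34.6
Uma         34   46.5
sort by points:
        points  games
player               
Kai          9   34.6
Uma         34   46.5
add column games_plus_points = t['games'] + t['points']:
        points  games  games_plus_points
player                                  
Kai          9   34.6               43.6
Uma         34   46.5               80.5
Hence 80.5.

80.5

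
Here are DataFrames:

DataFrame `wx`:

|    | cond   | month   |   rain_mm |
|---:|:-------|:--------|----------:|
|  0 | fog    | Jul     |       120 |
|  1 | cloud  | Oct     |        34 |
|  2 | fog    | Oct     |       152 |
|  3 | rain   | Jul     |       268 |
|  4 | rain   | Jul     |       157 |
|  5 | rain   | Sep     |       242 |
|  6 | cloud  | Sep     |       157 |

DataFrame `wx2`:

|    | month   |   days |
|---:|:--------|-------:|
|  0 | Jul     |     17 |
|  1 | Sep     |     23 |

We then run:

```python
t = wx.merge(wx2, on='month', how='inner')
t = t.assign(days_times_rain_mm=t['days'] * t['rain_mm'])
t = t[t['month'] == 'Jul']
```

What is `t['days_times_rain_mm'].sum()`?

merge on 'month' (how='inner') → 5 rows:
    cond month  rain_mm  days
0    fog   Jul      120    17
1   rain   Jul      268    17
2   rain   Jul      157    17
3   rain   Sep      242    23
4  cloud   Sep      157    23
add column days_times_rain_mm = t['days'] * t['rain_mm']:
    cond month  rain_mm  days  days_times_rain_mm
0    fog   Jul      120    17                2040
1   rain   Jul      268    17                4556
2   rain   Jul      157    17                2669
3   rain   Sep      242    23                5566
4  cloud   Sep      157    23                3611
filter rows where month == 'Jul':
   cond month  rain_mm  days  days_times_rain_mm
0   fog   Jul      120    17                2040
1  rain   Jul      268    17                4556
2  rain   Jul      157    17                2669
Reading off the sum of column 'days_times_rain_mm', we get 9265.

9265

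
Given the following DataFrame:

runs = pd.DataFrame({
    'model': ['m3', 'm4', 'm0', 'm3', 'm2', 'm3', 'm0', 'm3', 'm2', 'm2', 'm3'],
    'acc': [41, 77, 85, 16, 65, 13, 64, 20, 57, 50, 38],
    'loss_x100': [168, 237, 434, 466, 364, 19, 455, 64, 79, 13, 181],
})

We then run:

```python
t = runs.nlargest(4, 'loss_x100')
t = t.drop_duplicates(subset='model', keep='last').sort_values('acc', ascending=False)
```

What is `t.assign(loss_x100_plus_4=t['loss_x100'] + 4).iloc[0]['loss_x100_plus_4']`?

take 4 rows with largest loss_x100:
  model  acc  loss_x100
3    m3   16        466
6    m0   64        455
2    m0   85        434
4    m2   65        364
drop duplicate model (keep=last):
  model  acc  loss_x100
3    m3   16        466
2    m0   85        434
4    m2   65        364
sort by acc descending:
  model  acc  loss_x100
2    m0   85        434
4    m2   65        364
3    m3   16        466
add column loss_x100_plus_4 = t['loss_x100'] + 4:
  model  acc  loss_x100  loss_x100_plus_4
2    m0   85        434               438
4    m2   65        364               368
3    m3   16        466               470
Finally, value at position 0, column 'loss_x100_plus_4' = 438.

438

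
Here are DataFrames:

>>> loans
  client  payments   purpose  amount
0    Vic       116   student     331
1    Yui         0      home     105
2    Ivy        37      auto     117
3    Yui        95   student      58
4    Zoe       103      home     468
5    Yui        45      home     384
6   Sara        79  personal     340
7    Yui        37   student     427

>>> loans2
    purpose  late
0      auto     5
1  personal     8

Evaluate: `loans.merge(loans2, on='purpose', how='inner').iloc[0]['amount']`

merge on 'purpose' (how='inner') → 2 rows:
  client  payments   purpose  amount  late
0    Ivy        37      auto     117     5
1   Sara        79  personal     340     8
Finally, value at position 0, column 'amount' = 117.

117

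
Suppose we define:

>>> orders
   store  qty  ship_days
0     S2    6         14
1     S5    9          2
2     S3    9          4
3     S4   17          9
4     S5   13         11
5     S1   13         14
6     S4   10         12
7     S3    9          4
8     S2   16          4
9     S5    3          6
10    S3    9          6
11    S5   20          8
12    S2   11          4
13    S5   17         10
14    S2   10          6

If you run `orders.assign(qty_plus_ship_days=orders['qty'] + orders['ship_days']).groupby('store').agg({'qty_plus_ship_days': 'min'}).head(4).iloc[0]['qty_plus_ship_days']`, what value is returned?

27

add column qty_plus_ship_days = orders['qty'] + orders['ship_days']:
   store  qty  ship_days  qty_plus_ship_days
0     S2    6         14                  20
1     S5    9          2                  11
2     S3    9          4                  13
3     S4   17          9                  26
4     S5   13         11                  24
5     S1   13         14                  27
6     S4   10         12                  22
7     S3    9          4                  13
8     S2   16          4                  20
9     S5    3          6                   9
10    S3    9          6                  15
11    S5   20          8                  28
12    S2   11          4                  15
13    S5   17         10                  27
14    S2   10          6                  16
group by store, min of qty_plus_ship_days:
       qty_plus_ship_days
store                    
S1                     27
S2                     15
S3                     13
S4                     22
S5                      9
take first 4 rows:
       qty_plus_ship_days
store                    
S1                     27
S2                     15
S3                     13
S4                     22
Taking the value at position 0, column 'qty_plus_ship_days' gives 27.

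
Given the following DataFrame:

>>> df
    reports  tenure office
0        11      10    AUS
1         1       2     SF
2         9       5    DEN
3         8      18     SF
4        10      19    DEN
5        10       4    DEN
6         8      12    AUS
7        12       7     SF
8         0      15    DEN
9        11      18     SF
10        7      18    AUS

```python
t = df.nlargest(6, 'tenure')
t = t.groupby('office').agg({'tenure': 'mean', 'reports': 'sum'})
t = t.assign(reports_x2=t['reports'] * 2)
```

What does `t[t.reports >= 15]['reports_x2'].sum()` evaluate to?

68

take 6 rows with largest tenure:
    reports  tenure office
4        10      19    DEN
3         8      18     SF
9        11      18     SF
10        7      18    AUS
8         0      15    DEN
6         8      12    AUS
group by office: mean(tenure), sum(reports):
        tenure  reports
office                 
AUS       15.0       15
DEN       17.0       10
SF        18.0       19
add column reports_x2 = t['reports'] * 2:
        tenure  reports  reports_x2
office                             
AUS       15.0       15          30
DEN       17.0       10          20
SF        18.0       19          38
filter rows where reports >= 15:
        tenure  reports  reports_x2
office                             
AUS       15.0       15          30
SF        18.0       19          38
Taking the sum of column 'reports_x2' gives 68.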